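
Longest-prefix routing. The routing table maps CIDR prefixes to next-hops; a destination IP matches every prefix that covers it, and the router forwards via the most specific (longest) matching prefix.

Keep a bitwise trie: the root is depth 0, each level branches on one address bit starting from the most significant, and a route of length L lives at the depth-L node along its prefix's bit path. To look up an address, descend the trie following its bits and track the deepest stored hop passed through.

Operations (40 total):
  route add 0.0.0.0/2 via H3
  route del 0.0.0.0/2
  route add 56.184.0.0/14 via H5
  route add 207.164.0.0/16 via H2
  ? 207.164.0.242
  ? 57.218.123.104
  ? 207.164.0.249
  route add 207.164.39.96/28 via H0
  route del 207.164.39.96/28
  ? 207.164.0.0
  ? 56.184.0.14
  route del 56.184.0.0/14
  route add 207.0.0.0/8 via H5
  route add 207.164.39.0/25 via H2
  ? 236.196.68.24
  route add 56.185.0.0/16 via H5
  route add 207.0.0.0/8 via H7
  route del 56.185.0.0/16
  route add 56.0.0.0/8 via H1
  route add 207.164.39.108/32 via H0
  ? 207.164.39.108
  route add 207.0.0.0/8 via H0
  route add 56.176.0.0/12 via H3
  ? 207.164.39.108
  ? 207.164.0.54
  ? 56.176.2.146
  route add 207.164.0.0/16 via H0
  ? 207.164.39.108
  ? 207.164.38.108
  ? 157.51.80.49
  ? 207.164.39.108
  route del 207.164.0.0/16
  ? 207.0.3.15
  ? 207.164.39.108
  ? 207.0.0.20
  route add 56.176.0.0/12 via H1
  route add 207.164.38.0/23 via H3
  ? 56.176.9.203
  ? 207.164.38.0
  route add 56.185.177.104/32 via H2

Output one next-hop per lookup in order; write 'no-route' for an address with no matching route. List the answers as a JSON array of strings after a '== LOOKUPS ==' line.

Process each operation:
  add 0.0.0.0/2 -> H3 at depth 2
  del 0.0.0.0/2 (clear depth 2)
  add 56.184.0.0/14 -> H5 at depth 14
  add 207.164.0.0/16 -> H2 at depth 16
  Q 207.164.0.242: descend 1100111110100100 ; hops seen [H2] ; pick H2
  Q 57.218.123.104: descend 0011100 ; hops seen [∅] ; pick no-route
  Q 207.164.0.249: descend 1100111110100100 ; hops seen [H2] ; pick H2
  add 207.164.39.96/28 -> H0 at depth 28
  del 207.164.39.96/28 (clear depth 28)
  Q 207.164.0.0: descend 110011111010010000 ; hops seen [H2] ; pick H2
  Q 56.184.0.14: descend 00111000101110 ; hops seen [H5] ; pick H5
  del 56.184.0.0/14 (clear depth 14)
  add 207.0.0.0/8 -> H5 at depth 8
  add 207.164.39.0/25 -> H2 at depth 25
  Q 236.196.68.24: descend 11 ; hops seen [∅] ; pick no-route
  add 56.185.0.0/16 -> H5 at depth 16
  add 207.0.0.0/8 -> H7 at depth 8
  del 56.185.0.0/16 (clear depth 16)
  add 56.0.0.0/8 -> H1 at depth 8
  add 207.164.39.108/32 -> H0 at depth 32
  Q 207.164.39.108: descend 11001111101001000010011101101100 ; hops seen [H7,H2,H2,H0] ; pick H0
  add 207.0.0.0/8 -> H0 at depth 8
  add 56.176.0.0/12 -> H3 at depth 12
  Q 207.164.39.108: descend 11001111101001000010011101101100 ; hops seen [H0,H2,H2,H0] ; pick H0
  Q 207.164.0.54: descend 110011111010010000 ; hops seen [H0,H2] ; pick H2
  Q 56.176.2.146: descend 001110001011 ; hops seen [H1,H3] ; pick H3
  add 207.164.0.0/16 -> H0 at depth 16
  Q 207.164.39.108: descend 11001111101001000010011101101100 ; hops seen [H0,H0,H2,H0] ; pick H0
  Q 207.164.38.108: descend 11001111101001000010011 ; hops seen [H0,H0] ; pick H0
  Q 157.51.80.49: descend 1 ; hops seen [∅] ; pick no-route
  Q 207.164.39.108: descend 11001111101001000010011101101100 ; hops seen [H0,H0,H2,H0] ; pick H0
  del 207.164.0.0/16 (clear depth 16)
  Q 207.0.3.15: descend 11001111 ; hops seen [H0] ; pick H0
  Q 207.164.39.108: descend 11001111101001000010011101101100 ; hops seen [H0,H2,H0] ; pick H0
  Q 207.0.0.20: descend 11001111 ; hops seen [H0] ; pick H0
  add 56.176.0.0/12 -> H1 at depth 12
  add 207.164.38.0/23 -> H3 at depth 23
  Q 56.176.9.203: descend 001110001011 ; hops seen [H1,H1] ; pick H1
  Q 207.164.38.0: descend 11001111101001000010011 ; hops seen [H0,H3] ; pick H3
  add 56.185.177.104/32 -> H2 at depth 32

== LOOKUPS ==
["H2","no-route","H2","H2","H5","no-route","H0","H0","H2","H3","H0","H0","no-route","H0","H0","H0","H0","H1","H3"]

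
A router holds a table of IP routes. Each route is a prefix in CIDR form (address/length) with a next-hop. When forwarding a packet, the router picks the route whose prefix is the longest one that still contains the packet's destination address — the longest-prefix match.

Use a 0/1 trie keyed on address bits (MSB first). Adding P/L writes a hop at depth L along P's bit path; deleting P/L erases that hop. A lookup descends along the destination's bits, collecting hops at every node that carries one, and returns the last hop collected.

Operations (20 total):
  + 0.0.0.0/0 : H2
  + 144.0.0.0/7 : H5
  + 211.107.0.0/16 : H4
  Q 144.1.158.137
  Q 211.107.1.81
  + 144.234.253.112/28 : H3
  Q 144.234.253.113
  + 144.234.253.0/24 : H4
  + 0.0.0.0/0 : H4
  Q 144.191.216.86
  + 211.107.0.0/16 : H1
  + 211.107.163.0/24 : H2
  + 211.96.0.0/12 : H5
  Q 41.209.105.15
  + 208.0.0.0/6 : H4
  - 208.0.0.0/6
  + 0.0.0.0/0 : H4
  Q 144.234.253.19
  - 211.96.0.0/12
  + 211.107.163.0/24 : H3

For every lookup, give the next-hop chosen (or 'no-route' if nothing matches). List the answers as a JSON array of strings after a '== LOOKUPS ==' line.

Trace:
  add 0.0.0.0/0 -> H2 at depth 0
  add 144.0.0.0/7 -> H5 at depth 7
  add 211.107.0.0/16 -> H4 at depth 16
  lookup 144.1.158.137: bits 1001000 walk d0:H2→d1:-→d2:-→d3:-→d4:-→d5:-→d6:-→d7:H5 -> H5
  lookup 211.107.1.81: bits 1101001101101011 walk d0:H2→d1:-→d2:-→d3:-→d4:-→d5:-→d6:-→d7:-→d8:-→d9:-→d10:-→d11:-→d12:-→d13:-→d14:-→d15:-→d16:H4 -> H4
  add 144.234.253.112/28 -> H3 at depth 28
  lookup 144.234.253.113: bits 1001000011101010111111010111 walk d0:H2→d1:-→d2:-→d3:-→d4:-→d5:-→d6:-→d7:H5→d8:-→d9:-→d10:-→d11:-→d12:-→d13:-→d14:-→d15:-→d16:-→d17:-→d18:-→d19:-→d20:-→d21:-→d22:-→d23:-→d24:-→d25:-→d26:-→d27:-→d28:H3 -> H3
  add 144.234.253.0/24 -> H4 at depth 24
  add 0.0.0.0/0 -> H4 at depth 0
  lookup 144.191.216.86: bits 100100001 walk d0:H4→d1:-→d2:-→d3:-→d4:-→d5:-→d6:-→d7:H5→d8:-→d9:- -> H5
  add 211.107.0.0/16 -> H1 at depth 16
  add 211.107.163.0/24 -> H2 at depth 24
  add 211.96.0.0/12 -> H5 at depth 12
  lookup 41.209.105.15: bits ε walk d0:H4 -> H4
  add 208.0.0.0/6 -> H4 at depth 6
  del 208.0.0.0/6 (clear depth 6)
  add 0.0.0.0/0 -> H4 at depth 0
  lookup 144.234.253.19: bits 1001000011101010111111010 walk d0:H4→d1:-→d2:-→d3:-→d4:-→d5:-→d6:-→d7:H5→d8:-→d9:-→d10:-→d11:-→d12:-→d13:-→d14:-→d15:-→d16:-→d17:-→d18:-→d19:-→d20:-→d21:-→d22:-→d23:-→d24:H4→d25:- -> H4
  del 211.96.0.0/12 (clear depth 12)
  add 211.107.163.0/24 -> H3 at depth 24

== LOOKUPS ==
["H5","H4","H3","H5","H4","H4"]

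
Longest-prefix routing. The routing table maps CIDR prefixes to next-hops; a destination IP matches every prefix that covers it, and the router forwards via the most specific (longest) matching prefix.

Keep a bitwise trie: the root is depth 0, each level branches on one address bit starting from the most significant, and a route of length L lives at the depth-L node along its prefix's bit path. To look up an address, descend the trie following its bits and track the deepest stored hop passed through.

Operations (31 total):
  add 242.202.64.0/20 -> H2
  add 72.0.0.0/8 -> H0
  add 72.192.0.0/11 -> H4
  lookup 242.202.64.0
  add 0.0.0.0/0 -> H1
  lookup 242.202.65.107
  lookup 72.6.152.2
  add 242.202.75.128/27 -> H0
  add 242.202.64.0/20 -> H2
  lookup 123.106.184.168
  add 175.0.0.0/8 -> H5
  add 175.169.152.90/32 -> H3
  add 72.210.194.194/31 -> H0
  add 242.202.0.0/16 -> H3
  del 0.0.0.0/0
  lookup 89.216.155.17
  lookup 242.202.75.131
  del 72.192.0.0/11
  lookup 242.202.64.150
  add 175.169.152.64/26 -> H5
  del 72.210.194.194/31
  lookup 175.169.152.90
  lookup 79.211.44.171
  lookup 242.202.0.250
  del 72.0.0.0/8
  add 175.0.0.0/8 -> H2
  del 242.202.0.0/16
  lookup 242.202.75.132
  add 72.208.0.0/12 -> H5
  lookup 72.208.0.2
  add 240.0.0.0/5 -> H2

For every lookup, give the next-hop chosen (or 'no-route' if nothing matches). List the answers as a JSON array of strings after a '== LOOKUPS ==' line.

Apply in order:
  add 242.202.64.0/20 -> H2 at depth 20
  add 72.0.0.0/8 -> H0 at depth 8
  add 72.192.0.0/11 -> H4 at depth 11
  Q 242.202.64.0: descend 11110010110010100100 ; hops seen [H2] ; pick H2
  add 0.0.0.0/0 -> H1 at depth 0
  Q 242.202.65.107: descend 11110010110010100100 ; hops seen [H1,H2] ; pick H2
  Q 72.6.152.2: descend 01001000 ; hops seen [H1,H0] ; pick H0
  add 242.202.75.128/27 -> H0 at depth 27
  add 242.202.64.0/20 -> H2 at depth 20
  Q 123.106.184.168: descend 01 ; hops seen [H1] ; pick H1
  add 175.0.0.0/8 -> H5 at depth 8
  add 175.169.152.90/32 -> H3 at depth 32
  add 72.210.194.194/31 -> H0 at depth 31
  add 242.202.0.0/16 -> H3 at depth 16
  del 0.0.0.0/0 (clear depth 0)
  Q 89.216.155.17: descend 010 ; hops seen [∅] ; pick no-route
  Q 242.202.75.131: descend 111100101100101001001011100 ; hops seen [H3,H2,H0] ; pick H0
  del 72.192.0.0/11 (clear depth 11)
  Q 242.202.64.150: descend 11110010110010100100 ; hops seen [H3,H2] ; pick H2
  add 175.169.152.64/26 -> H5 at depth 26
  del 72.210.194.194/31 (clear depth 31)
  Q 175.169.152.90: descend 10101111101010011001100001011010 ; hops seen [H5,H5,H3] ; pick H3
  Q 79.211.44.171: descend 01001 ; hops seen [∅] ; pick no-route
  Q 242.202.0.250: descend 11110010110010100 ; hops seen [H3] ; pick H3
  del 72.0.0.0/8 (clear depth 8)
  add 175.0.0.0/8 -> H2 at depth 8
  del 242.202.0.0/16 (clear depth 16)
  Q 242.202.75.132: descend 111100101100101001001011100 ; hops seen [H2,H0] ; pick H0
  add 72.208.0.0/12 -> H5 at depth 12
  Q 72.208.0.2: descend 01001000110100 ; hops seen [H5] ; pick H5
  add 240.0.0.0/5 -> H2 at depth 5

== LOOKUPS ==
["H2","H2","H0","H1","no-route","H0","H2","H3","no-route","H3","H0","H5"]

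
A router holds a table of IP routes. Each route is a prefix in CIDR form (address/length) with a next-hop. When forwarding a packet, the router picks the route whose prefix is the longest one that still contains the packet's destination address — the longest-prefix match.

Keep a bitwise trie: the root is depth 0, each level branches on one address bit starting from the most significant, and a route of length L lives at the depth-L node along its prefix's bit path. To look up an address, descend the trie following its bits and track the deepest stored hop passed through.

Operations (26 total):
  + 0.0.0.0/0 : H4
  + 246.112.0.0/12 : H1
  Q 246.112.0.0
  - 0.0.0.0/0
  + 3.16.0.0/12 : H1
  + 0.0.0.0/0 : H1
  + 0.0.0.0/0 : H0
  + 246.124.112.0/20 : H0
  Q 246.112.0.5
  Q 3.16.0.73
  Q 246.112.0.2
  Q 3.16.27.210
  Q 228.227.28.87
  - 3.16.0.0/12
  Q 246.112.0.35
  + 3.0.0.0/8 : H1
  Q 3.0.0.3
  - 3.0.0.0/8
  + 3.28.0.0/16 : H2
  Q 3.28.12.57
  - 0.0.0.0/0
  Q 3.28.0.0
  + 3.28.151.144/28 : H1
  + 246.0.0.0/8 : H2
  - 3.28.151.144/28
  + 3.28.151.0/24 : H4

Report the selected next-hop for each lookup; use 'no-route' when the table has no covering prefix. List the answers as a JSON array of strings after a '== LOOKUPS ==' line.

Process each operation:
  + 0.0.0.0/0 (H4) depth=0
  + 246.112.0.0/12 (H1) depth=12
  ? 246.112.0.0  path d0:H4→d1:-→d2:-→d3:-→d4:-→d5:-→d6:-→d7:-→d8:-→d9:-→d10:-→d11:-→d12:H1  best=H1
  del 0.0.0.0/0 (clear depth 0)
  + 3.16.0.0/12 (H1) depth=12
  + 0.0.0.0/0 (H1) depth=0
  + 0.0.0.0/0 (H0) depth=0
  + 246.124.112.0/20 (H0) depth=20
  ? 246.112.0.5  path d0:H0→d1:-→d2:-→d3:-→d4:-→d5:-→d6:-→d7:-→d8:-→d9:-→d10:-→d11:-→d12:H1  best=H1
  ? 3.16.0.73  path d0:H0→d1:-→d2:-→d3:-→d4:-→d5:-→d6:-→d7:-→d8:-→d9:-→d10:-→d11:-→d12:H1  best=H1
  ? 246.112.0.2  path d0:H0→d1:-→d2:-→d3:-→d4:-→d5:-→d6:-→d7:-→d8:-→d9:-→d10:-→d11:-→d12:H1  best=H1
  ? 3.16.27.210  path d0:H0→d1:-→d2:-→d3:-→d4:-→d5:-→d6:-→d7:-→d8:-→d9:-→d10:-→d11:-→d12:H1  best=H1
  ? 228.227.28.87  path d0:H0→d1:-→d2:-→d3:-  best=H0
  del 3.16.0.0/12 (clear depth 12)
  ? 246.112.0.35  path d0:H0→d1:-→d2:-→d3:-→d4:-→d5:-→d6:-→d7:-→d8:-→d9:-→d10:-→d11:-→d12:H1  best=H1
  + 3.0.0.0/8 (H1) depth=8
  ? 3.0.0.3  path d0:H0→d1:-→d2:-→d3:-→d4:-→d5:-→d6:-→d7:-→d8:H1→d9:-→d10:-→d11:-  best=H1
  del 3.0.0.0/8 (clear depth 8)
  + 3.28.0.0/16 (H2) depth=16
  ? 3.28.12.57  path d0:H0→d1:-→d2:-→d3:-→d4:-→d5:-→d6:-→d7:-→d8:-→d9:-→d10:-→d11:-→d12:-→d13:-→d14:-→d15:-→d16:H2  best=H2
  del 0.0.0.0/0 (clear depth 0)
  ? 3.28.0.0  path d0:-→d1:-→d2:-→d3:-→d4:-→d5:-→d6:-→d7:-→d8:-→d9:-→d10:-→d11:-→d12:-→d13:-→d14:-→d15:-→d16:H2  best=H2
  + 3.28.151.144/28 (H1) depth=28
  + 246.0.0.0/8 (H2) depth=8
  del 3.28.151.144/28 (clear depth 28)
  + 3.28.151.0/24 (H4) depth=24

== LOOKUPS ==
["H1","H1","H1","H1","H1","H0","H1","H1","H2","H2"]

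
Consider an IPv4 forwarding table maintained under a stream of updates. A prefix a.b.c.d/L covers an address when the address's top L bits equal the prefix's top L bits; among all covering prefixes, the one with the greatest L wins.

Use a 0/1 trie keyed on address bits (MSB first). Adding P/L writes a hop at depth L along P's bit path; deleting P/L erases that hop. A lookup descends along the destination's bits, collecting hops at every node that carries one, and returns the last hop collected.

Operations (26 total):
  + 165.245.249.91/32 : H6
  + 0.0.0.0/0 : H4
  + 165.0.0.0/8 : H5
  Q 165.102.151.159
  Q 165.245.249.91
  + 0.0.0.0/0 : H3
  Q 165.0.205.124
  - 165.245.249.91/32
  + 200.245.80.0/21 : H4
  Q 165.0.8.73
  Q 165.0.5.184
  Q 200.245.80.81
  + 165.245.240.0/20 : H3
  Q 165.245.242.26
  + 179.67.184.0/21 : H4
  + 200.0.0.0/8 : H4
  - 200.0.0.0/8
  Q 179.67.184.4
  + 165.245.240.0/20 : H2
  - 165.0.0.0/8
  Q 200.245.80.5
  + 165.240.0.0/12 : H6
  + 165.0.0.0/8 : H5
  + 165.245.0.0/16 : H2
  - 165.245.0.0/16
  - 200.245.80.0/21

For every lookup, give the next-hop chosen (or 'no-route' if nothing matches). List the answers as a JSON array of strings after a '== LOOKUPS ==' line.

Apply in order:
  + 165.245.249.91/32 (H6) depth=32
  + 0.0.0.0/0 (H4) depth=0
  + 165.0.0.0/8 (H5) depth=8
  lookup 165.102.151.159: bits 10100101 walk d0:H4→d1:-→d2:-→d3:-→d4:-→d5:-→d6:-→d7:-→d8:H5 -> H5
  lookup 165.245.249.91: bits 10100101111101011111100101011011 walk d0:H4→d1:-→d2:-→d3:-→d4:-→d5:-→d6:-→d7:-→d8:H5→d9:-→d10:-→d11:-→d12:-→d13:-→d14:-→d15:-→d16:-→d17:-→d18:-→d19:-→d20:-→d21:-→d22:-→d23:-→d24:-→d25:-→d26:-→d27:-→d28:-→d29:-→d30:-→d31:-→d32:H6 -> H6
  + 0.0.0.0/0 (H3) depth=0
  lookup 165.0.205.124: bits 10100101 walk d0:H3→d1:-→d2:-→d3:-→d4:-→d5:-→d6:-→d7:-→d8:H5 -> H5
  del 165.245.249.91/32 (clear depth 32)
  + 200.245.80.0/21 (H4) depth=21
  lookup 165.0.8.73: bits 10100101 walk d0:H3→d1:-→d2:-→d3:-→d4:-→d5:-→d6:-→d7:-→d8:H5 -> H5
  lookup 165.0.5.184: bits 10100101 walk d0:H3→d1:-→d2:-→d3:-→d4:-→d5:-→d6:-→d7:-→d8:H5 -> H5
  lookup 200.245.80.81: bits 110010001111010101010 walk d0:H3→d1:-→d2:-→d3:-→d4:-→d5:-→d6:-→d7:-→d8:-→d9:-→d10:-→d11:-→d12:-→d13:-→d14:-→d15:-→d16:-→d17:-→d18:-→d19:-→d20:-→d21:H4 -> H4
  + 165.245.240.0/20 (H3) depth=20
  lookup 165.245.242.26: bits 10100101111101011111 walk d0:H3→d1:-→d2:-→d3:-→d4:-→d5:-→d6:-→d7:-→d8:H5→d9:-→d10:-→d11:-→d12:-→d13:-→d14:-→d15:-→d16:-→d17:-→d18:-→d19:-→d20:H3 -> H3
  + 179.67.184.0/21 (H4) depth=21
  + 200.0.0.0/8 (H4) depth=8
  del 200.0.0.0/8 (clear depth 8)
  lookup 179.67.184.4: bits 101100110100001110111 walk d0:H3→d1:-→d2:-→d3:-→d4:-→d5:-→d6:-→d7:-→d8:-→d9:-→d10:-→d11:-→d12:-→d13:-→d14:-→d15:-→d16:-→d17:-→d18:-→d19:-→d20:-→d21:H4 -> H4
  + 165.245.240.0/20 (H2) depth=20
  del 165.0.0.0/8 (clear depth 8)
  lookup 200.245.80.5: bits 110010001111010101010 walk d0:H3→d1:-→d2:-→d3:-→d4:-→d5:-→d6:-→d7:-→d8:-→d9:-→d10:-→d11:-→d12:-→d13:-→d14:-→d15:-→d16:-→d17:-→d18:-→d19:-→d20:-→d21:H4 -> H4
  + 165.240.0.0/12 (H6) depth=12
  + 165.0.0.0/8 (H5) depth=8
  + 165.245.0.0/16 (H2) depth=16
  del 165.245.0.0/16 (clear depth 16)
  del 200.245.80.0/21 (clear depth 21)

== LOOKUPS ==
["H5","H6","H5","H5","H5","H4","H3","H4","H4"]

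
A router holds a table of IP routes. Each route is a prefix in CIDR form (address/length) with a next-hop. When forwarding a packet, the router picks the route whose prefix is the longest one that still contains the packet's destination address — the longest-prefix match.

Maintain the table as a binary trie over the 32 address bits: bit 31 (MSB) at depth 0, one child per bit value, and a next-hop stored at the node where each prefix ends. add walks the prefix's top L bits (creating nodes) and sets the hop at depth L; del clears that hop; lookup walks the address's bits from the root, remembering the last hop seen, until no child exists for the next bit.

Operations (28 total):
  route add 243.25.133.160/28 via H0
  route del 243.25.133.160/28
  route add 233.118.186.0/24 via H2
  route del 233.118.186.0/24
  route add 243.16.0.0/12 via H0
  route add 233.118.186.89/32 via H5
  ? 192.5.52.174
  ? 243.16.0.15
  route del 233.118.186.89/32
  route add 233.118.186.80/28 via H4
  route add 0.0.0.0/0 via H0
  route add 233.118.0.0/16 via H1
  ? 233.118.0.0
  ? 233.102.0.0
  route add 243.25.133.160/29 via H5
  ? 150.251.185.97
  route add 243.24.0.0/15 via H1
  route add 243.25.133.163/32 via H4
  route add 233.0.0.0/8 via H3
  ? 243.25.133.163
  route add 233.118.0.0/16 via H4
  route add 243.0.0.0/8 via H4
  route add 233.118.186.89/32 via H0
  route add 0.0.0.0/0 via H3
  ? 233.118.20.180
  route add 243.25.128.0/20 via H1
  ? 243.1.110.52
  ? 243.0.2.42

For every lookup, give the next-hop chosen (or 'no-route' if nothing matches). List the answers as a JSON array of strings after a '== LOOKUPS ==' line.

Trace:
  + 243.25.133.160/28 (H0) depth=28
  - 243.25.133.160/28 clear@28
  + 233.118.186.0/24 (H2) depth=24
  - 233.118.186.0/24 clear@24
  + 243.16.0.0/12 (H0) depth=12
  + 233.118.186.89/32 (H5) depth=32
  Q 192.5.52.174: descend 11 ; hops seen [∅] ; pick no-route
  Q 243.16.0.15: descend 111100110001 ; hops seen [H0] ; pick H0
  - 233.118.186.89/32 clear@32
  + 233.118.186.80/28 (H4) depth=28
  + 0.0.0.0/0 (H0) depth=0
  + 233.118.0.0/16 (H1) depth=16
  Q 233.118.0.0: descend 1110100101110110 ; hops seen [H0,H1] ; pick H1
  Q 233.102.0.0: descend 11101001011 ; hops seen [H0] ; pick H0
  + 243.25.133.160/29 (H5) depth=29
  Q 150.251.185.97: descend 1 ; hops seen [H0] ; pick H0
  + 243.24.0.0/15 (H1) depth=15
  + 243.25.133.163/32 (H4) depth=32
  + 233.0.0.0/8 (H3) depth=8
  Q 243.25.133.163: descend 11110011000110011000010110100011 ; hops seen [H0,H0,H1,H5,H4] ; pick H4
  + 233.118.0.0/16 (H4) depth=16
  + 243.0.0.0/8 (H4) depth=8
  + 233.118.186.89/32 (H0) depth=32
  + 0.0.0.0/0 (H3) depth=0
  Q 233.118.20.180: descend 1110100101110110 ; hops seen [H3,H3,H4] ; pick H4
  + 243.25.128.0/20 (H1) depth=20
  Q 243.1.110.52: descend 11110011000 ; hops seen [H3,H4] ; pick H4
  Q 243.0.2.42: descend 11110011000 ; hops seen [H3,H4] ; pick H4

== LOOKUPS ==
["no-route","H0","H1","H0","H0","H4","H4","H4","H4"]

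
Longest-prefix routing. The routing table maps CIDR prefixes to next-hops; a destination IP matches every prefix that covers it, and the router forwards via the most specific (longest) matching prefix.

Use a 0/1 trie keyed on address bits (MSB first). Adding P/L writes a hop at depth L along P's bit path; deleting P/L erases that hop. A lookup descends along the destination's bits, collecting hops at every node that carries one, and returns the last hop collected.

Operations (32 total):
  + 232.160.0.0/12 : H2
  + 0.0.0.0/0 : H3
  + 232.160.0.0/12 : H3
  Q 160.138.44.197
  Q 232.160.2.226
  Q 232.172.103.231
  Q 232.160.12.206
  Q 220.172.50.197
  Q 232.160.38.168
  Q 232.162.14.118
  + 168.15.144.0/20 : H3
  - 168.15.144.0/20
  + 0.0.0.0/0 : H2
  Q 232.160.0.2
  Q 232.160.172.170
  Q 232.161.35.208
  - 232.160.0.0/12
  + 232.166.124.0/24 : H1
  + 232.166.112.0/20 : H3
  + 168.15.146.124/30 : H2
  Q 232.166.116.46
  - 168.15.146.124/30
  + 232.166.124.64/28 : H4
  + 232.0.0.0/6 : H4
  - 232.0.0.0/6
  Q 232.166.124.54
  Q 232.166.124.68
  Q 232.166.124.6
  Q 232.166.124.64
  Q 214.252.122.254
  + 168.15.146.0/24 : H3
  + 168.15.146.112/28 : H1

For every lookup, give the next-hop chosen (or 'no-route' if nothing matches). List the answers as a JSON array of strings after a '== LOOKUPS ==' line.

Apply in order:
  + 232.160.0.0/12 (H2) depth=12
  + 0.0.0.0/0 (H3) depth=0
  + 232.160.0.0/12 (H3) depth=12
  ? 160.138.44.197  path d0:H3→d1:-  best=H3
  ? 232.160.2.226  path d0:H3→d1:-→d2:-→d3:-→d4:-→d5:-→d6:-→d7:-→d8:-→d9:-→d10:-→d11:-→d12:H3  best=H3
  ? 232.172.103.231  path d0:H3→d1:-→d2:-→d3:-→d4:-→d5:-→d6:-→d7:-→d8:-→d9:-→d10:-→d11:-→d12:H3  best=H3
  ? 232.160.12.206  path d0:H3→d1:-→d2:-→d3:-→d4:-→d5:-→d6:-→d7:-→d8:-→d9:-→d10:-→d11:-→d12:H3  best=H3
  ? 220.172.50.197  path d0:H3→d1:-→d2:-  best=H3
  ? 232.160.38.168  path d0:H3→d1:-→d2:-→d3:-→d4:-→d5:-→d6:-→d7:-→d8:-→d9:-→d10:-→d11:-→d12:H3  best=H3
  ? 232.162.14.118  path d0:H3→d1:-→d2:-→d3:-→d4:-→d5:-→d6:-→d7:-→d8:-→d9:-→d10:-→d11:-→d12:H3  best=H3
  + 168.15.144.0/20 (H3) depth=20
  - 168.15.144.0/20 clear@20
  + 0.0.0.0/0 (H2) depth=0
  ? 232.160.0.2  path d0:H2→d1:-→d2:-→d3:-→d4:-→d5:-→d6:-→d7:-→d8:-→d9:-→d10:-→d11:-→d12:H3  best=H3
  ? 232.160.172.170  path d0:H2→d1:-→d2:-→d3:-→d4:-→d5:-→d6:-→d7:-→d8:-→d9:-→d10:-→d11:-→d12:H3  best=H3
  ? 232.161.35.208  path d0:H2→d1:-→d2:-→d3:-→d4:-→d5:-→d6:-→d7:-→d8:-→d9:-→d10:-→d11:-→d12:H3  best=H3
  - 232.160.0.0/12 clear@12
  + 232.166.124.0/24 (H1) depth=24
  + 232.166.112.0/20 (H3) depth=20
  + 168.15.146.124/30 (H2) depth=30
  ? 232.166.116.46  path d0:H2→d1:-→d2:-→d3:-→d4:-→d5:-→d6:-→d7:-→d8:-→d9:-→d10:-→d11:-→d12:-→d13:-→d14:-→d15:-→d16:-→d17:-→d18:-→d19:-→d20:H3  best=H3
  - 168.15.146.124/30 clear@30
  + 232.166.124.64/28 (H4) depth=28
  + 232.0.0.0/6 (H4) depth=6
  - 232.0.0.0/6 clear@6
  ? 232.166.124.54  path d0:H2→d1:-→d2:-→d3:-→d4:-→d5:-→d6:-→d7:-→d8:-→d9:-→d10:-→d11:-→d12:-→d13:-→d14:-→d15:-→d16:-→d17:-→d18:-→d19:-→d20:H3→d21:-→d22:-→d23:-→d24:H1→d25:-  best=H1
  ? 232.166.124.68  path d0:H2→d1:-→d2:-→d3:-→d4:-→d5:-→d6:-→d7:-→d8:-→d9:-→d10:-→d11:-→d12:-→d13:-→d14:-→d15:-→d16:-→d17:-→d18:-→d19:-→d20:H3→d21:-→d22:-→d23:-→d24:H1→d25:-→d26:-→d27:-→d28:H4  best=H4
  ? 232.166.124.6  path d0:H2→d1:-→d2:-→d3:-→d4:-→d5:-→d6:-→d7:-→d8:-→d9:-→d10:-→d11:-→d12:-→d13:-→d14:-→d15:-→d16:-→d17:-→d18:-→d19:-→d20:H3→d21:-→d22:-→d23:-→d24:H1→d25:-  best=H1
  ? 232.166.124.64  path d0:H2→d1:-→d2:-→d3:-→d4:-→d5:-→d6:-→d7:-→d8:-→d9:-→d10:-→d11:-→d12:-→d13:-→d14:-→d15:-→d16:-→d17:-→d18:-→d19:-→d20:H3→d21:-→d22:-→d23:-→d24:H1→d25:-→d26:-→d27:-→d28:H4  best=H4
  ? 214.252.122.254  path d0:H2→d1:-→d2:-  best=H2
  + 168.15.146.0/24 (H3) depth=24
  + 168.15.146.112/28 (H1) depth=28

== LOOKUPS ==
["H3","H3","H3","H3","H3","H3","H3","H3","H3","H3","H3","H1","H4","H1","H4","H2"]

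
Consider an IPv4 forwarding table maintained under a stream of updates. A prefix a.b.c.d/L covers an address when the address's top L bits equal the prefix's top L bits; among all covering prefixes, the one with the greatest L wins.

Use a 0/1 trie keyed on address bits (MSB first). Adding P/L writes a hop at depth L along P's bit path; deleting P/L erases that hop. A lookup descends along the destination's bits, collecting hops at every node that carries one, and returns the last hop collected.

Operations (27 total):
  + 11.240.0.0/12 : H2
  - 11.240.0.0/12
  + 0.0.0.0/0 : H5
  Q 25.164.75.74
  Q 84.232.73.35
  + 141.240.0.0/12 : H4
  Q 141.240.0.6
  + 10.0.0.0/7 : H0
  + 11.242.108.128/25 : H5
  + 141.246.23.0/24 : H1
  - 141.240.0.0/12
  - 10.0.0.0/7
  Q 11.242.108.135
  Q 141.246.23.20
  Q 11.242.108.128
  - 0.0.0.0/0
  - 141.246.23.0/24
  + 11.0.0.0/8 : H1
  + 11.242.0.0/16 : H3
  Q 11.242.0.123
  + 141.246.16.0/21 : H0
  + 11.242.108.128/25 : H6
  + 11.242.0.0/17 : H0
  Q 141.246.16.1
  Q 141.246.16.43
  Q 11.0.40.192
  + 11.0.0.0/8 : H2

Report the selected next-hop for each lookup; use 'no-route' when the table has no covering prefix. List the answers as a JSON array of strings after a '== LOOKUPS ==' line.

Process each operation:
  + 11.240.0.0/12 (H2) depth=12
  - 11.240.0.0/12 clear@12
  + 0.0.0.0/0 (H5) depth=0
  lookup 25.164.75.74: bits 000 walk d0:H5→d1:-→d2:-→d3:- -> H5
  lookup 84.232.73.35: bits 0 walk d0:H5→d1:- -> H5
  + 141.240.0.0/12 (H4) depth=12
  lookup 141.240.0.6: bits 100011011111 walk d0:H5→d1:-→d2:-→d3:-→d4:-→d5:-→d6:-→d7:-→d8:-→d9:-→d10:-→d11:-→d12:H4 -> H4
  + 10.0.0.0/7 (H0) depth=7
  + 11.242.108.128/25 (H5) depth=25
  + 141.246.23.0/24 (H1) depth=24
  - 141.240.0.0/12 clear@12
  - 10.0.0.0/7 clear@7
  lookup 11.242.108.135: bits 0000101111110010011011001 walk d0:H5→d1:-→d2:-→d3:-→d4:-→d5:-→d6:-→d7:-→d8:-→d9:-→d10:-→d11:-→d12:-→d13:-→d14:-→d15:-→d16:-→d17:-→d18:-→d19:-→d20:-→d21:-→d22:-→d23:-→d24:-→d25:H5 -> H5
  lookup 141.246.23.20: bits 100011011111011000010111 walk d0:H5→d1:-→d2:-→d3:-→d4:-→d5:-→d6:-→d7:-→d8:-→d9:-→d10:-→d11:-→d12:-→d13:-→d14:-→d15:-→d16:-→d17:-→d18:-→d19:-→d20:-→d21:-→d22:-→d23:-→d24:H1 -> H1
  lookup 11.242.108.128: bits 0000101111110010011011001 walk d0:H5→d1:-→d2:-→d3:-→d4:-→d5:-→d6:-→d7:-→d8:-→d9:-→d10:-→d11:-→d12:-→d13:-→d14:-→d15:-→d16:-→d17:-→d18:-→d19:-→d20:-→d21:-→d22:-→d23:-→d24:-→d25:H5 -> H5
  - 0.0.0.0/0 clear@0
  - 141.246.23.0/24 clear@24
  + 11.0.0.0/8 (H1) depth=8
  + 11.242.0.0/16 (H3) depth=16
  lookup 11.242.0.123: bits 00001011111100100 walk d0:-→d1:-→d2:-→d3:-→d4:-→d5:-→d6:-→d7:-→d8:H1→d9:-→d10:-→d11:-→d12:-→d13:-→d14:-→d15:-→d16:H3→d17:- -> H3
  + 141.246.16.0/21 (H0) depth=21
  + 11.242.108.128/25 (H6) depth=25
  + 11.242.0.0/17 (H0) depth=17
  lookup 141.246.16.1: bits 100011011111011000010 walk d0:-→d1:-→d2:-→d3:-→d4:-→d5:-→d6:-→d7:-→d8:-→d9:-→d10:-→d11:-→d12:-→d13:-→d14:-→d15:-→d16:-→d17:-→d18:-→d19:-→d20:-→d21:H0 -> H0
  lookup 141.246.16.43: bits 100011011111011000010 walk d0:-→d1:-→d2:-→d3:-→d4:-→d5:-→d6:-→d7:-→d8:-→d9:-→d10:-→d11:-→d12:-→d13:-→d14:-→d15:-→d16:-→d17:-→d18:-→d19:-→d20:-→d21:H0 -> H0
  lookup 11.0.40.192: bits 00001011 walk d0:-→d1:-→d2:-→d3:-→d4:-→d5:-→d6:-→d7:-→d8:H1 -> H1
  + 11.0.0.0/8 (H2) depth=8

== LOOKUPS ==
["H5","H5","H4","H5","H1","H5","H3","H0","H0","H1"]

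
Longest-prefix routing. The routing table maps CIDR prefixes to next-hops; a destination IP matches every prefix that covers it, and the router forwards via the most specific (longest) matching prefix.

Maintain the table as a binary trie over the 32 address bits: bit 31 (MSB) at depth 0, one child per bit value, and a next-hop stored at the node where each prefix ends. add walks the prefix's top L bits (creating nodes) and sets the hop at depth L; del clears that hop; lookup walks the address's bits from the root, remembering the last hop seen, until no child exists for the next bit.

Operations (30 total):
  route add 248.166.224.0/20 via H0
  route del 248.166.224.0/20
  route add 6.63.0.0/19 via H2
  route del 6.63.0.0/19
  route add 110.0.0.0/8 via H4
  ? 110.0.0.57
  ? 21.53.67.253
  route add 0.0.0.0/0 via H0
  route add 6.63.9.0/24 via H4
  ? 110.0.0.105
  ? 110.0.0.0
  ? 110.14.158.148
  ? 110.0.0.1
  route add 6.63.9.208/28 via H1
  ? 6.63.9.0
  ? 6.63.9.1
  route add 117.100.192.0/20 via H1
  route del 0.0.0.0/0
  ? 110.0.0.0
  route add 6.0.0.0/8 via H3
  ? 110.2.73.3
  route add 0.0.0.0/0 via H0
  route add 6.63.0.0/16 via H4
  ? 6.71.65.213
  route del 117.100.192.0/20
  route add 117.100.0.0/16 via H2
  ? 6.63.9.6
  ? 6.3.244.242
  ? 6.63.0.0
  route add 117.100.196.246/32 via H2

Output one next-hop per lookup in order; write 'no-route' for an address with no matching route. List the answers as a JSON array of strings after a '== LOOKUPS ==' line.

Process each operation:
  add 248.166.224.0/20 -> H0 at depth 20
  - 248.166.224.0/20 clear@20
  add 6.63.0.0/19 -> H2 at depth 19
  - 6.63.0.0/19 clear@19
  add 110.0.0.0/8 -> H4 at depth 8
  Q 110.0.0.57: descend 01101110 ; hops seen [H4] ; pick H4
  Q 21.53.67.253: descend 000 ; hops seen [∅] ; pick no-route
  add 0.0.0.0/0 -> H0 at depth 0
  add 6.63.9.0/24 -> H4 at depth 24
  Q 110.0.0.105: descend 01101110 ; hops seen [H0,H4] ; pick H4
  Q 110.0.0.0: descend 01101110 ; hops seen [H0,H4] ; pick H4
  Q 110.14.158.148: descend 01101110 ; hops seen [H0,H4] ; pick H4
  Q 110.0.0.1: descend 01101110 ; hops seen [H0,H4] ; pick H4
  add 6.63.9.208/28 -> H1 at depth 28
  Q 6.63.9.0: descend 000001100011111100001001 ; hops seen [H0,H4] ; pick H4
  Q 6.63.9.1: descend 000001100011111100001001 ; hops seen [H0,H4] ; pick H4
  add 117.100.192.0/20 -> H1 at depth 20
  - 0.0.0.0/0 clear@0
  Q 110.0.0.0: descend 01101110 ; hops seen [H4] ; pick H4
  add 6.0.0.0/8 -> H3 at depth 8
  Q 110.2.73.3: descend 01101110 ; hops seen [H4] ; pick H4
  add 0.0.0.0/0 -> H0 at depth 0
  add 6.63.0.0/16 -> H4 at depth 16
  Q 6.71.65.213: descend 000001100 ; hops seen [H0,H3] ; pick H3
  - 117.100.192.0/20 clear@20
  add 117.100.0.0/16 -> H2 at depth 16
  Q 6.63.9.6: descend 000001100011111100001001 ; hops seen [H0,H3,H4,H4] ; pick H4
  Q 6.3.244.242: descend 0000011000 ; hops seen [H0,H3] ; pick H3
  Q 6.63.0.0: descend 00000110001111110000 ; hops seen [H0,H3,H4] ; pick H4
  add 117.100.196.246/32 -> H2 at depth 32

== LOOKUPS ==
["H4","no-route","H4","H4","H4","H4","H4","H4","H4","H4","H3","H4","H3","H4"]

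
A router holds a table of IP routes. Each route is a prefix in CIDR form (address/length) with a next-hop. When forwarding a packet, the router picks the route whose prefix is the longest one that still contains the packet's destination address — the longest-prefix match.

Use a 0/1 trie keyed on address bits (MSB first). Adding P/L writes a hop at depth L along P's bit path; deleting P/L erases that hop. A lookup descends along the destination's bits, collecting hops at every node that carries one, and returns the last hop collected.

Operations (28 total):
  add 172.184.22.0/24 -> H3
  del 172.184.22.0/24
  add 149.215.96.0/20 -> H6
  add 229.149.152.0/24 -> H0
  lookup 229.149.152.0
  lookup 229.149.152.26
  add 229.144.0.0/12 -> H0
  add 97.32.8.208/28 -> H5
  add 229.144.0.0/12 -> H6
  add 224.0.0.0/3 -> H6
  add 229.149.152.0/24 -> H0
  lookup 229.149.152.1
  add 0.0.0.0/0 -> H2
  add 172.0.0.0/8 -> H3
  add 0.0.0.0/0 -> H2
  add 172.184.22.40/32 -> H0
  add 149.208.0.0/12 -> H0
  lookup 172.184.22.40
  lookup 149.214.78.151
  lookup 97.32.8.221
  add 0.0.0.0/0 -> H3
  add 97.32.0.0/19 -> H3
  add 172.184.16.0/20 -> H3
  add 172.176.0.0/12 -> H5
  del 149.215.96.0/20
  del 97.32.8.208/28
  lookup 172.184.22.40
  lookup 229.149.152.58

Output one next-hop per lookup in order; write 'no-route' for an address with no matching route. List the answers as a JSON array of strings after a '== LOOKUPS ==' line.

Trace:
  add 172.184.22.0/24 -> H3 at depth 24
  del 172.184.22.0/24 (clear depth 24)
  add 149.215.96.0/20 -> H6 at depth 20
  add 229.149.152.0/24 -> H0 at depth 24
  Q 229.149.152.0: descend 111001011001010110011000 ; hops seen [H0] ; pick H0
  Q 229.149.152.26: descend 111001011001010110011000 ; hops seen [H0] ; pick H0
  add 229.144.0.0/12 -> H0 at depth 12
  add 97.32.8.208/28 -> H5 at depth 28
  add 229.144.0.0/12 -> H6 at depth 12
  add 224.0.0.0/3 -> H6 at depth 3
  add 229.149.152.0/24 -> H0 at depth 24
  Q 229.149.152.1: descend 111001011001010110011000 ; hops seen [H6,H6,H0] ; pick H0
  add 0.0.0.0/0 -> H2 at depth 0
  add 172.0.0.0/8 -> H3 at depth 8
  add 0.0.0.0/0 -> H2 at depth 0
  add 172.184.22.40/32 -> H0 at depth 32
  add 149.208.0.0/12 -> H0 at depth 12
  Q 172.184.22.40: descend 10101100101110000001011000101000 ; hops seen [H2,H3,H0] ; pick H0
  Q 149.214.78.151: descend 100101011101011 ; hops seen [H2,H0] ; pick H0
  Q 97.32.8.221: descend 0110000100100000000010001101 ; hops seen [H2,H5] ; pick H5
  add 0.0.0.0/0 -> H3 at depth 0
  add 97.32.0.0/19 -> H3 at depth 19
  add 172.184.16.0/20 -> H3 at depth 20
  add 172.176.0.0/12 -> H5 at depth 12
  del 149.215.96.0/20 (clear depth 20)
  del 97.32.8.208/28 (clear depth 28)
  Q 172.184.22.40: descend 10101100101110000001011000101000 ; hops seen [H3,H3,H5,H3,H0] ; pick H0
  Q 229.149.152.58: descend 111001011001010110011000 ; hops seen [H3,H6,H6,H0] ; pick H0

== LOOKUPS ==
["H0","H0","H0","H0","H0","H5","H0","H0"]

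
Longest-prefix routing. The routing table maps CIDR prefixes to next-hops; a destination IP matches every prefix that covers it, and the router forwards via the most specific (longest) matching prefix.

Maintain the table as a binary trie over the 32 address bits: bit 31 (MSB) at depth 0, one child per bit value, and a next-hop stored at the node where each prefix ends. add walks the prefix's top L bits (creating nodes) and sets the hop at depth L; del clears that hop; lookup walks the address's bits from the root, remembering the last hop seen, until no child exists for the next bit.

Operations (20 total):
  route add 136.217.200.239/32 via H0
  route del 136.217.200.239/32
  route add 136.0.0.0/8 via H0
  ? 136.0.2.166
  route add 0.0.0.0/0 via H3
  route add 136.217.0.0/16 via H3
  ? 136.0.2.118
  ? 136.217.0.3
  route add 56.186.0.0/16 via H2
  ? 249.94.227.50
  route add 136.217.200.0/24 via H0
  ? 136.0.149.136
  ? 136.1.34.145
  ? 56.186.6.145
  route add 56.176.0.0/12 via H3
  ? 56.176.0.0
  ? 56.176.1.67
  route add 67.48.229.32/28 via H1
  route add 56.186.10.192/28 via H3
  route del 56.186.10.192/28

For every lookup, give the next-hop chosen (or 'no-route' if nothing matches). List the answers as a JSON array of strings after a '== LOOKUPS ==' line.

Trace:
  add 136.217.200.239/32 -> H0 at depth 32
  - 136.217.200.239/32 clear@32
  add 136.0.0.0/8 -> H0 at depth 8
  ? 136.0.2.166  path d0:-→d1:-→d2:-→d3:-→d4:-→d5:-→d6:-→d7:-→d8:H0  best=H0
  add 0.0.0.0/0 -> H3 at depth 0
  add 136.217.0.0/16 -> H3 at depth 16
  ? 136.0.2.118  path d0:H3→d1:-→d2:-→d3:-→d4:-→d5:-→d6:-→d7:-→d8:H0  best=H0
  ? 136.217.0.3  path d0:H3→d1:-→d2:-→d3:-→d4:-→d5:-→d6:-→d7:-→d8:H0→d9:-→d10:-→d11:-→d12:-→d13:-→d14:-→d15:-→d16:H3  best=H3
  add 56.186.0.0/16 -> H2 at depth 16
  ? 249.94.227.50  path d0:H3→d1:-  best=H3
  add 136.217.200.0/24 -> H0 at depth 24
  ? 136.0.149.136  path d0:H3→d1:-→d2:-→d3:-→d4:-→d5:-→d6:-→d7:-→d8:H0  best=H0
  ? 136.1.34.145  path d0:H3→d1:-→d2:-→d3:-→d4:-→d5:-→d6:-→d7:-→d8:H0  best=H0
  ? 56.186.6.145  path d0:H3→d1:-→d2:-→d3:-→d4:-→d5:-→d6:-→d7:-→d8:-→d9:-→d10:-→d11:-→d12:-→d13:-→d14:-→d15:-→d16:H2  best=H2
  add 56.176.0.0/12 -> H3 at depth 12
  ? 56.176.0.0  path d0:H3→d1:-→d2:-→d3:-→d4:-→d5:-→d6:-→d7:-→d8:-→d9:-→d10:-→d11:-→d12:H3  best=H3
  ? 56.176.1.67  path d0:H3→d1:-→d2:-→d3:-→d4:-→d5:-→d6:-→d7:-→d8:-→d9:-→d10:-→d11:-→d12:H3  best=H3
  add 67.48.229.32/28 -> H1 at depth 28
  add 56.186.10.192/28 -> H3 at depth 28
  - 56.186.10.192/28 clear@28

== LOOKUPS ==
["H0","H0","H3","H3","H0","H0","H2","H3","H3"]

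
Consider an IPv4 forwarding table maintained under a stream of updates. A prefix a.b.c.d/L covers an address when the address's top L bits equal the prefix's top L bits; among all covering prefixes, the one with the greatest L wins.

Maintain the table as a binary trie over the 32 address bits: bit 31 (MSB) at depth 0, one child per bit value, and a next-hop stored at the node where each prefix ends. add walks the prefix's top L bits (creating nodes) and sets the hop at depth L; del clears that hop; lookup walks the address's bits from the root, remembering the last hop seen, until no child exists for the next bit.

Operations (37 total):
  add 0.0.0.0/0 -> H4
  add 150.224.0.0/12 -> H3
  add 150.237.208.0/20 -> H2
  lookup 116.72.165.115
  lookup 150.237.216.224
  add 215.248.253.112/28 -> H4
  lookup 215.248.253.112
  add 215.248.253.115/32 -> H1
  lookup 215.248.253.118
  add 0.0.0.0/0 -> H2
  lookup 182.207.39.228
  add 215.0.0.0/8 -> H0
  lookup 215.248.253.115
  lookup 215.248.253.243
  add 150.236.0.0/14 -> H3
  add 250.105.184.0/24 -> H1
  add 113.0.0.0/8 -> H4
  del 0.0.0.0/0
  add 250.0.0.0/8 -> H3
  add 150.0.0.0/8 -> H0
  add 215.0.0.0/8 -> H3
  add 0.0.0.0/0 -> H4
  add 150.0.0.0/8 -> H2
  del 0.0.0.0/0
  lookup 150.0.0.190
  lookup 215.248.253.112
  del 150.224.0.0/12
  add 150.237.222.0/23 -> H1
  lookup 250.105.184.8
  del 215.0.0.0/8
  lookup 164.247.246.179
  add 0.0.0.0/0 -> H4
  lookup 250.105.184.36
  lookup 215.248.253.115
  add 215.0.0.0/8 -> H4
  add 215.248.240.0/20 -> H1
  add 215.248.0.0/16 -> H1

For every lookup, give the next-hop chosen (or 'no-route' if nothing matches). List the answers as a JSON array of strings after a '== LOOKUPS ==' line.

Process each operation:
  + 0.0.0.0/0 (H4) depth=0
  + 150.224.0.0/12 (H3) depth=12
  + 150.237.208.0/20 (H2) depth=20
  ? 116.72.165.115  path d0:H4  best=H4
  ? 150.237.216.224  path d0:H4→d1:-→d2:-→d3:-→d4:-→d5:-→d6:-→d7:-→d8:-→d9:-→d10:-→d11:-→d12:H3→d13:-→d14:-→d15:-→d16:-→d17:-→d18:-→d19:-→d20:H2  best=H2
  + 215.248.253.112/28 (H4) depth=28
  ? 215.248.253.112  path d0:H4→d1:-→d2:-→d3:-→d4:-→d5:-→d6:-→d7:-→d8:-→d9:-→d10:-→d11:-→d12:-→d13:-→d14:-→d15:-→d16:-→d17:-→d18:-→d19:-→d20:-→d21:-→d22:-→d23:-→d24:-→d25:-→d26:-→d27:-→d28:H4  best=H4
  + 215.248.253.115/32 (H1) depth=32
  ? 215.248.253.118  path d0:H4→d1:-→d2:-→d3:-→d4:-→d5:-→d6:-→d7:-→d8:-→d9:-→d10:-→d11:-→d12:-→d13:-→d14:-→d15:-→d16:-→d17:-→d18:-→d19:-→d20:-→d21:-→d22:-→d23:-→d24:-→d25:-→d26:-→d27:-→d28:H4→d29:-  best=H4
  + 0.0.0.0/0 (H2) depth=0
  ? 182.207.39.228  path d0:H2→d1:-→d2:-  best=H2
  + 215.0.0.0/8 (H0) depth=8
  ? 215.248.253.115  path d0:H2→d1:-→d2:-→d3:-→d4:-→d5:-→d6:-→d7:-→d8:H0→d9:-→d10:-→d11:-→d12:-→d13:-→d14:-→d15:-→d16:-→d17:-→d18:-→d19:-→d20:-→d21:-→d22:-→d23:-→d24:-→d25:-→d26:-→d27:-→d28:H4→d29:-→d30:-→d31:-→d32:H1  best=H1
  ? 215.248.253.243  path d0:H2→d1:-→d2:-→d3:-→d4:-→d5:-→d6:-→d7:-→d8:H0→d9:-→d10:-→d11:-→d12:-→d13:-→d14:-→d15:-→d16:-→d17:-→d18:-→d19:-→d20:-→d21:-→d22:-→d23:-→d24:-  best=H0
  + 150.236.0.0/14 (H3) depth=14
  + 250.105.184.0/24 (H1) depth=24
  + 113.0.0.0/8 (H4) depth=8
  - 0.0.0.0/0 clear@0
  + 250.0.0.0/8 (H3) depth=8
  + 150.0.0.0/8 (H0) depth=8
  + 215.0.0.0/8 (H3) depth=8
  + 0.0.0.0/0 (H4) depth=0
  + 150.0.0.0/8 (H2) depth=8
  - 0.0.0.0/0 clear@0
  ? 150.0.0.190  path d0:-→d1:-→d2:-→d3:-→d4:-→d5:-→d6:-→d7:-→d8:H2  best=H2
  ? 215.248.253.112  path d0:-→d1:-→d2:-→d3:-→d4:-→d5:-→d6:-→d7:-→d8:H3→d9:-→d10:-→d11:-→d12:-→d13:-→d14:-→d15:-→d16:-→d17:-→d18:-→d19:-→d20:-→d21:-→d22:-→d23:-→d24:-→d25:-→d26:-→d27:-→d28:H4→d29:-→d30:-  best=H4
  - 150.224.0.0/12 clear@12
  + 150.237.222.0/23 (H1) depth=23
  ? 250.105.184.8  path d0:-→d1:-→d2:-→d3:-→d4:-→d5:-→d6:-→d7:-→d8:H3→d9:-→d10:-→d11:-→d12:-→d13:-→d14:-→d15:-→d16:-→d17:-→d18:-→d19:-→d20:-→d21:-→d22:-→d23:-→d24:H1  best=H1
  - 215.0.0.0/8 clear@8
  ? 164.247.246.179  path d0:-→d1:-→d2:-  best=no-route
  + 0.0.0.0/0 (H4) depth=0
  ? 250.105.184.36  path d0:H4→d1:-→d2:-→d3:-→d4:-→d5:-→d6:-→d7:-→d8:H3→d9:-→d10:-→d11:-→d12:-→d13:-→d14:-→d15:-→d16:-→d17:-→d18:-→d19:-→d20:-→d21:-→d22:-→d23:-→d24:H1  best=H1
  ? 215.248.253.115  path d0:H4→d1:-→d2:-→d3:-→d4:-→d5:-→d6:-→d7:-→d8:-→d9:-→d10:-→d11:-→d12:-→d13:-→d14:-→d15:-→d16:-→d17:-→d18:-→d19:-→d20:-→d21:-→d22:-→d23:-→d24:-→d25:-→d26:-→d27:-→d28:H4→d29:-→d30:-→d31:-→d32:H1  best=H1
  + 215.0.0.0/8 (H4) depth=8
  + 215.248.240.0/20 (H1) depth=20
  + 215.248.0.0/16 (H1) depth=16

== LOOKUPS ==
["H4","H2","H4","H4","H2","H1","H0","H2","H4","H1","no-route","H1","H1"]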